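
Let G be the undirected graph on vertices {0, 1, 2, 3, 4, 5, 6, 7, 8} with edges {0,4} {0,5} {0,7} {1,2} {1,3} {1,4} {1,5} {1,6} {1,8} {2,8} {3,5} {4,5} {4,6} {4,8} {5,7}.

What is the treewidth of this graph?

2

A width-2 tree decomposition is:
Bags: B1 = {1, 4, 5}  B2 = {0, 4, 5}  B3 = {1, 4, 8}  B4 = {1, 3, 5}  B5 = {1, 2, 8}  B6 = {1, 4, 6}  B7 = {0, 5, 7}
Tree: B1–B2, B1–B3, B1–B4, B3–B5, B3–B6, B2–B7
Each bag holds 3 vertices, so the decomposition has width 2, which upper-bounds the treewidth. Conversely, {0, 4, 5} is a clique of size 3, and the vertices of any clique must share a bag in every tree decomposition; so some bag has ≥ 3 vertices and tw(G) ≥ 2. Hence tw(G) = 2 exactly.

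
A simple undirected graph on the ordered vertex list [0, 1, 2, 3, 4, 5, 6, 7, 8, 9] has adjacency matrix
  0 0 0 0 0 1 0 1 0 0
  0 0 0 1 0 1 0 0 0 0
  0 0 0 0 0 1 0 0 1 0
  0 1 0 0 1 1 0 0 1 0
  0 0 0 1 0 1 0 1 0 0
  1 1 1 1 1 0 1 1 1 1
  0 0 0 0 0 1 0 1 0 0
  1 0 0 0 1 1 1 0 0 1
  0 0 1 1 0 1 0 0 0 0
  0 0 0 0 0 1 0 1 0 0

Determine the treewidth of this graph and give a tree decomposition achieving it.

Treewidth 2.
One optimal decomposition is:
Bags: B1 = {5, 6, 7}  B2 = {4, 5, 7}  B3 = {0, 5, 7}  B4 = {3, 4, 5}  B5 = {5, 7, 9}  B6 = {1, 3, 5}  B7 = {3, 5, 8}  B8 = {2, 5, 8}
Tree: B1–B2, B2–B3, B2–B4, B3–B5, B4–B6, B4–B7, B7–B8

The largest bag has 3 vertices, giving width 2; this decomposition certifies tw(G) ≤ 2. On the other hand G contains the 3-clique {1, 3, 5}. A clique must lie in a single bag of any decomposition, so no decomposition can have width below 2. Combining the bounds, tw(G) = 2.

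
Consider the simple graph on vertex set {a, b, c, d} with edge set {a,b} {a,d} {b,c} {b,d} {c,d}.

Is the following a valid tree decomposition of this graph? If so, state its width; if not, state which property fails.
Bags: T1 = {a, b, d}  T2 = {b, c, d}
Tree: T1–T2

Checking the three conditions: (i) the bags cover all of {a, b, c, d}; (ii) for each edge, some bag contains both endpoints; (iii) the bags containing any fixed vertex form a subtree. All hold, so the decomposition is valid with width 3 − 1 = 2.

Yes; width 2.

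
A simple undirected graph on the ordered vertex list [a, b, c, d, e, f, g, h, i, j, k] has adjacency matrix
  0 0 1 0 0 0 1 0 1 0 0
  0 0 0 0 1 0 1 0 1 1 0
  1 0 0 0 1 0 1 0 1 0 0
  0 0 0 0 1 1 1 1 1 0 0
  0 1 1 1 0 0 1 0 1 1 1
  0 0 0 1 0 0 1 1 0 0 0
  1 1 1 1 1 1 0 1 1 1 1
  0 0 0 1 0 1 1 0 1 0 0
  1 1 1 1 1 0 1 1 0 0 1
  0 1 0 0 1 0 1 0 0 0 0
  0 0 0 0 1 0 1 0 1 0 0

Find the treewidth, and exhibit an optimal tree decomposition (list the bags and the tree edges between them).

Each bag holds 4 vertices, so the decomposition has width 3, which upper-bounds the treewidth. Conversely, {b, e, g, j} is a clique of size 4, and the vertices of any clique must share a bag in every tree decomposition; so some bag has ≥ 4 vertices and tw(G) ≥ 3. Hence tw(G) = 3 exactly.

Treewidth 3.
Bags: B1 = {e, g, i, k}  B2 = {d, e, g, i}  B3 = {b, e, g, i}  B4 = {d, g, h, i}  B5 = {b, e, g, j}  B6 = {d, f, g, h}  B7 = {c, e, g, i}  B8 = {a, c, g, i}
Tree: B1–B2, B2–B3, B2–B4, B3–B5, B4–B6, B1–B7, B7–B8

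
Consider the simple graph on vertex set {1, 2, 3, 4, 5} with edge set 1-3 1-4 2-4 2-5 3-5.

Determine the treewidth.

A width-2 tree decomposition is:
Bags: B1 = {2, 3, 5}  B2 = {2, 3, 4}  B3 = {1, 3, 4}
Tree: B1–B2, B2–B3
The largest bag has 3 vertices, giving width 2; this decomposition certifies tw(G) ≤ 2. For the lower bound, G contains the cycle 3–5–2–4–1–3, so G is not a forest; only forests have treewidth ≤ 1, hence tw(G) ≥ 2. The upper and lower bounds meet at 2, so that is the treewidth.

2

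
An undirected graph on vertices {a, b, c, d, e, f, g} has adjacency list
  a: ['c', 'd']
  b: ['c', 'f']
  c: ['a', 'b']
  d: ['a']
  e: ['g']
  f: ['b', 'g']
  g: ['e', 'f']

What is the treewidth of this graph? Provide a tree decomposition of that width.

Every bag has size at most 2, so the width is 2 − 1 = 1 and tw(G) ≤ 1. Any graph with an edge has treewidth ≥ 1, and G has the edge d–a. Combining the bounds, tw(G) = 1.

Treewidth 1.
One such decomposition:
Bags: B1 = {a, d}  B2 = {a, c}  B3 = {b, c}  B4 = {b, f}  B5 = {f, g}  B6 = {e, g}
Tree: B1–B2, B2–B3, B3–B4, B4–B5, B5–B6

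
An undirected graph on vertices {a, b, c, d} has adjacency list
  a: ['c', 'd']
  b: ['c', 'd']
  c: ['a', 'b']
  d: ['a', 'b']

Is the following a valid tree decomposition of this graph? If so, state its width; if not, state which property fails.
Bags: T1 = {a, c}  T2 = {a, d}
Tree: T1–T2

A tree decomposition must satisfy three properties: every vertex lies in some bag; for every edge, both endpoints lie together in some bag; and for every vertex, the bags containing it form a connected subtree. Here vertex b appears in no bag, so the decomposition is invalid.

No — vertex b appears in no bag.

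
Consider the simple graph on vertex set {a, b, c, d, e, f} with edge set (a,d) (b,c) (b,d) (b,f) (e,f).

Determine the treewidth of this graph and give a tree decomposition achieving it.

The largest bag has 2 vertices, giving width 1; this decomposition certifies tw(G) ≤ 1. G has an edge, so its treewidth is at least 1. The upper and lower bounds meet at 1, so that is the treewidth.

Treewidth 1.
One such decomposition:
Bags: B1 = {b, f}  B2 = {e, f}  B3 = {b, d}  B4 = {a, d}  B5 = {b, c}
Tree: B1–B2, B1–B3, B3–B4, B1–B5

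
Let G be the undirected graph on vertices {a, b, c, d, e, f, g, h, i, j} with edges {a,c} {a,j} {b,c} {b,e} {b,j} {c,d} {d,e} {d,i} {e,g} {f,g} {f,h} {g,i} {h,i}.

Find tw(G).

2

A width-2 tree decomposition is:
Bags: B1 = {f, g, h}  B2 = {g, h, i}  B3 = {e, g, i}  B4 = {d, e, i}  B5 = {b, d, e}  B6 = {b, c, d}  B7 = {b, c, j}  B8 = {a, c, j}
Tree: B1–B2, B2–B3, B3–B4, B4–B5, B5–B6, B6–B7, B7–B8
The largest bag has 3 vertices, giving width 2; this decomposition certifies tw(G) ≤ 2. For the lower bound, G contains the cycle f–h–i–g–f, so G is not a forest; only forests have treewidth ≤ 1, hence tw(G) ≥ 2. Therefore the treewidth is 2.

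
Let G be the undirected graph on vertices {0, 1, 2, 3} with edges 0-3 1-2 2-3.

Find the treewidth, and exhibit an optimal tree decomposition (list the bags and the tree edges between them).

Treewidth 1.
One optimal decomposition is:
Bags: B1 = {1, 2}  B2 = {2, 3}  B3 = {0, 3}
Tree: B1–B2, B2–B3

Every bag has size at most 2, so the width is 2 − 1 = 1 and tw(G) ≤ 1. G has an edge, so its treewidth is at least 1. Combining the bounds, tw(G) = 1.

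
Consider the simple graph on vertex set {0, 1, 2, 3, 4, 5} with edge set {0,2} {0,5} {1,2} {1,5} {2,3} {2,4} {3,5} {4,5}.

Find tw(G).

A width-2 tree decomposition is:
Bags: B1 = {0, 2, 5}  B2 = {2, 4, 5}  B3 = {1, 2, 5}  B4 = {2, 3, 5}
Tree: B1–B2, B2–B3, B3–B4
Every bag has size at most 3, so the width is 3 − 1 = 2 and tw(G) ≤ 2. Since 5–0–2–4–5 is a cycle in G, G is not acyclic. Forests are exactly the graphs of treewidth ≤ 1, so tw(G) ≥ 2. Hence tw(G) = 2 exactly.

2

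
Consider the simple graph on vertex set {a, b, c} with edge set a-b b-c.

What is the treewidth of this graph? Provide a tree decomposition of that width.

Treewidth 1.
One optimal decomposition is:
Bags: B1 = {a, b}  B2 = {b, c}
Tree: B1–B2

Every bag has size at most 2, so the width is 2 − 1 = 1 and tw(G) ≤ 1. Any graph with an edge has treewidth ≥ 1, and G has the edge a–b. Therefore the treewidth is 1.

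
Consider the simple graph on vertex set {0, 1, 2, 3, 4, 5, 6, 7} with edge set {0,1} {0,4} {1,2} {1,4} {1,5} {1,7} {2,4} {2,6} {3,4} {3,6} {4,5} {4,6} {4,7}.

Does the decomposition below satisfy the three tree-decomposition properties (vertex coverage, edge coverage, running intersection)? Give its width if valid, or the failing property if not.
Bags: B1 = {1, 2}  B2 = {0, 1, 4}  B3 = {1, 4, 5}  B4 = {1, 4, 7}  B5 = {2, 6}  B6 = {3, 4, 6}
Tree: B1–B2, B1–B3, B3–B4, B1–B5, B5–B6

A tree decomposition must satisfy three properties: every vertex lies in some bag; for every edge, both endpoints lie together in some bag; and for every vertex, the bags containing it form a connected subtree. Here edge (4,2) lies in no bag, so the decomposition is invalid.

No — edge (4,2) lies in no bag.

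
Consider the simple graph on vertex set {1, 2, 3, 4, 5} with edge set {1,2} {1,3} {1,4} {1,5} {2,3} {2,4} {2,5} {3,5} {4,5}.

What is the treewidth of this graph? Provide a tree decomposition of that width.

Every bag has size at most 4, so the width is 4 − 1 = 3 and tw(G) ≤ 3. Conversely, {1, 2, 3, 5} is a clique of size 4, and the vertices of any clique must share a bag in every tree decomposition; so some bag has ≥ 4 vertices and tw(G) ≥ 3. Combining the bounds, tw(G) = 3.

Treewidth 3.
One optimal decomposition is:
Bags: B1 = {1, 2, 4, 5}  B2 = {1, 2, 3, 5}
Tree: B1–B2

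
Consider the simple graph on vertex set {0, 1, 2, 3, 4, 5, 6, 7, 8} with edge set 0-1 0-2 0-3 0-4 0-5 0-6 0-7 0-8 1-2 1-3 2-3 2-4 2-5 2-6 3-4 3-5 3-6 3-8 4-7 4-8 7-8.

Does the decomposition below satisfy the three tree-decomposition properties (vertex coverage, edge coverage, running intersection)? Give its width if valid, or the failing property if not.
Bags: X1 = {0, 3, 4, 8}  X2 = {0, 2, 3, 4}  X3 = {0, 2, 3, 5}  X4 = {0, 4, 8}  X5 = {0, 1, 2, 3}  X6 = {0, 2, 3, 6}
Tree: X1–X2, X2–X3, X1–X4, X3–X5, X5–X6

A tree decomposition must satisfy three properties: every vertex lies in some bag; for every edge, both endpoints lie together in some bag; and for every vertex, the bags containing it form a connected subtree. Here vertex 7 appears in no bag, so the decomposition is invalid.

No — vertex 7 appears in no bag.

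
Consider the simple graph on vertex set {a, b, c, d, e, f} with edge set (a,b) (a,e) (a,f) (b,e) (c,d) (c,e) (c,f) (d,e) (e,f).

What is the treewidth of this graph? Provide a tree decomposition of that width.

Treewidth 2.
One such decomposition:
Bags: B1 = {c, d, e}  B2 = {c, e, f}  B3 = {a, e, f}  B4 = {a, b, e}
Tree: B1–B2, B2–B3, B3–B4

Each bag holds 3 vertices, so the decomposition has width 2, which upper-bounds the treewidth. On the other hand G contains the 3-clique {c, d, e}. A clique must lie in a single bag of any decomposition, so no decomposition can have width below 2. Therefore the treewidth is 2.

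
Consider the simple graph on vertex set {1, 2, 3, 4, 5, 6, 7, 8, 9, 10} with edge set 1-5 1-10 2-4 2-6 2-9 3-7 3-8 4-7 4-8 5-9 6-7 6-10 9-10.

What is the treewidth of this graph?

A width-2 tree decomposition is:
Bags: B1 = {1, 5, 10}  B2 = {5, 9, 10}  B3 = {6, 9, 10}  B4 = {2, 6, 9}  B5 = {2, 6, 7}  B6 = {2, 4, 7}  B7 = {3, 4, 7}  B8 = {3, 4, 8}
Tree: B1–B2, B2–B3, B3–B4, B4–B5, B5–B6, B6–B7, B7–B8
Every bag has size at most 3, so the width is 3 − 1 = 2 and tw(G) ≤ 2. For the lower bound, G contains the cycle 1–5–9–10–1, so G is not a forest; only forests have treewidth ≤ 1, hence tw(G) ≥ 2. Hence tw(G) = 2 exactly.

2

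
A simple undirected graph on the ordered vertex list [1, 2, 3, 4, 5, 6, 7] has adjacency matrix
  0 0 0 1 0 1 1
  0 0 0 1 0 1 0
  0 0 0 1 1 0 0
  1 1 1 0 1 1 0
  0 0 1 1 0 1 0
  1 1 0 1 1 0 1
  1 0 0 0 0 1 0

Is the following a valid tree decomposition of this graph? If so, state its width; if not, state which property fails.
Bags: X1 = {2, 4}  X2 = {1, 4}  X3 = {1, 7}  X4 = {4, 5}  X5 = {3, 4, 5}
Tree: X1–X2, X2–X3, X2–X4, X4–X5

No — vertex 6 appears in no bag.

A tree decomposition must satisfy three properties: every vertex lies in some bag; for every edge, both endpoints lie together in some bag; and for every vertex, the bags containing it form a connected subtree. Here vertex 6 appears in no bag, so the decomposition is invalid.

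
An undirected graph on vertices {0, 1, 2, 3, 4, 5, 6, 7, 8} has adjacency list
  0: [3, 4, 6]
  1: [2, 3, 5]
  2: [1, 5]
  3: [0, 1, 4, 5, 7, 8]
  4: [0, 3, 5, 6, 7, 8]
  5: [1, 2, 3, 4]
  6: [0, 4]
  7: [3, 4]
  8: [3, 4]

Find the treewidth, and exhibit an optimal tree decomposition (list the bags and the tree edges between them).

Treewidth 2.
One such decomposition:
Bags: B1 = {3, 4, 5}  B2 = {3, 4, 8}  B3 = {1, 3, 5}  B4 = {1, 2, 5}  B5 = {3, 4, 7}  B6 = {0, 3, 4}  B7 = {0, 4, 6}
Tree: B1–B2, B1–B3, B3–B4, B1–B5, B5–B6, B6–B7

Every bag has size at most 3, so the width is 3 − 1 = 2 and tw(G) ≤ 2. For the lower bound, the 3 vertices {1, 2, 5} are pairwise adjacent, and any tree decomposition puts a clique entirely inside one bag — forcing width ≥ 2. The upper and lower bounds meet at 2, so that is the treewidth.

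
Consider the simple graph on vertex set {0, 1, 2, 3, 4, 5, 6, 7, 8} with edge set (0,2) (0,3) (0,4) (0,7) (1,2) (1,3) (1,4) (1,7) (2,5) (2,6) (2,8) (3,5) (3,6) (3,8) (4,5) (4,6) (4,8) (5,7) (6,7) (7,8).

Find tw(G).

4

A width-4 tree decomposition is:
Bags: B1 = {0, 2, 3, 4, 7}  B2 = {2, 3, 4, 5, 7}  B3 = {2, 3, 4, 6, 7}  B4 = {2, 3, 4, 7, 8}  B5 = {1, 2, 3, 4, 7}
Tree: B1–B2, B2–B3, B3–B4, B4–B5
Every bag has size at most 5, so the width is 5 − 1 = 4 and tw(G) ≤ 4. For the lower bound: the 5 vertex sets {0,3}, {5,7}, {2,6}, {4}, {8} are disjoint, each induces a connected subgraph, and every pair is joined by at least one edge of G. Contracting each set to a single vertex therefore yields K_{5} as a minor, and since treewidth is minor-monotone, tw(G) ≥ tw(K_{5}) = 4. Hence tw(G) = 4 exactly.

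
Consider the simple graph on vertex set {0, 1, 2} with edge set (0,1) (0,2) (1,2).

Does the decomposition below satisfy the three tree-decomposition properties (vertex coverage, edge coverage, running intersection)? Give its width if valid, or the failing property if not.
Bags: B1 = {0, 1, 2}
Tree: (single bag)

Yes; width 2.

Checking the three conditions: (i) the bags cover all of {0, 1, 2}; (ii) for each edge, some bag contains both endpoints; (iii) the bags containing any fixed vertex form a subtree. All hold, so the decomposition is valid with width 3 − 1 = 2.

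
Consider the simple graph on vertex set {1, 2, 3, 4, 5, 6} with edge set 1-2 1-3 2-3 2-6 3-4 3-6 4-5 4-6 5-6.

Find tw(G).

A width-2 tree decomposition is:
Bags: B1 = {3, 4, 6}  B2 = {2, 3, 6}  B3 = {4, 5, 6}  B4 = {1, 2, 3}
Tree: B1–B2, B1–B3, B2–B4
Every bag has size at most 3, so the width is 3 − 1 = 2 and tw(G) ≤ 2. For the lower bound, the 3 vertices {1, 2, 3} are pairwise adjacent, and any tree decomposition puts a clique entirely inside one bag — forcing width ≥ 2. Combining the bounds, tw(G) = 2.

2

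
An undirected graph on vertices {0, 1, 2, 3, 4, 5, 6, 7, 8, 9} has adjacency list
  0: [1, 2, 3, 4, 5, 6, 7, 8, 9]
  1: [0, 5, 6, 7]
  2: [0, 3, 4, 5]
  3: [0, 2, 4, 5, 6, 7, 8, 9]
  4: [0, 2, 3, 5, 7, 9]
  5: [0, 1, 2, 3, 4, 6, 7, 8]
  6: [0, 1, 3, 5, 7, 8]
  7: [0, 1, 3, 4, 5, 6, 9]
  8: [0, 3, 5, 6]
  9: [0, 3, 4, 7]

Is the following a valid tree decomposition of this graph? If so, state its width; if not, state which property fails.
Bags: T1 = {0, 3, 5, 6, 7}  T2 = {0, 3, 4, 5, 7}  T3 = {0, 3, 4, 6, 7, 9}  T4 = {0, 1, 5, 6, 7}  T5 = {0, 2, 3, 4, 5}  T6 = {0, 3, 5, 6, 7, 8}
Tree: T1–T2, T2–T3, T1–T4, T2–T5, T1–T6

A tree decomposition must satisfy three properties: every vertex lies in some bag; for every edge, both endpoints lie together in some bag; and for every vertex, the bags containing it form a connected subtree. Here bags containing vertex 6 are not connected in the tree, so the decomposition is invalid.

No — bags containing vertex 6 are not connected in the tree.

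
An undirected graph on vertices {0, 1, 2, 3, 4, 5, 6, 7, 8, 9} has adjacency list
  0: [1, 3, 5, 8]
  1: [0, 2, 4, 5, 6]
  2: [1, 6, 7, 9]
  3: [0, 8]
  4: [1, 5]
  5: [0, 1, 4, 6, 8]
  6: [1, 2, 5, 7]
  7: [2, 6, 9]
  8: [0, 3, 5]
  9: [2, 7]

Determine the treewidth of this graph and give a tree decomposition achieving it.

Treewidth 2.
Bags: B1 = {1, 5, 6}  B2 = {1, 2, 6}  B3 = {0, 1, 5}  B4 = {2, 6, 7}  B5 = {0, 5, 8}  B6 = {1, 4, 5}  B7 = {2, 7, 9}  B8 = {0, 3, 8}
Tree: B1–B2, B1–B3, B2–B4, B3–B5, B1–B6, B4–B7, B5–B8

The largest bag has 3 vertices, giving width 2; this decomposition certifies tw(G) ≤ 2. For the lower bound, the 3 vertices {1, 2, 6} are pairwise adjacent, and any tree decomposition puts a clique entirely inside one bag — forcing width ≥ 2. Combining the bounds, tw(G) = 2.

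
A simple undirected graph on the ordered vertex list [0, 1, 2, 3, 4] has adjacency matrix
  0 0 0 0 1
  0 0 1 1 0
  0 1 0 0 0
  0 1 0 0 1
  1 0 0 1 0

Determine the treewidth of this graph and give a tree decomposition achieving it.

Treewidth 1.
One such decomposition:
Bags: B1 = {1, 2}  B2 = {1, 3}  B3 = {3, 4}  B4 = {0, 4}
Tree: B1–B2, B2–B3, B3–B4

Each bag holds 2 vertices, so the decomposition has width 1, which upper-bounds the treewidth. Any graph with an edge has treewidth ≥ 1, and G has the edge 2–1. Hence tw(G) = 1 exactly.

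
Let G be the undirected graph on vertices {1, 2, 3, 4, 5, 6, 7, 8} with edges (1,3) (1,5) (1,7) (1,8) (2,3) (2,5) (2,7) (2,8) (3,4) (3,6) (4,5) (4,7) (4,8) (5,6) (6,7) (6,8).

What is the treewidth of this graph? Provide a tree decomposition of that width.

Treewidth 4.
One such decomposition:
Bags: B1 = {1, 2, 4, 6, 8}  B2 = {1, 2, 3, 4, 6}  B3 = {1, 2, 4, 6, 7}  B4 = {1, 2, 4, 5, 6}
Tree: B1–B2, B2–B3, B3–B4

The largest bag has 5 vertices, giving width 4; this decomposition certifies tw(G) ≤ 4. For the lower bound: the 5 vertex sets {6,8}, {1,3}, {2,7}, {4}, {5} are disjoint, each induces a connected subgraph, and every pair is joined by at least one edge of G. Contracting each set to a single vertex therefore yields K_{5} as a minor, and since treewidth is minor-monotone, tw(G) ≥ tw(K_{5}) = 4. The upper and lower bounds meet at 4, so that is the treewidth.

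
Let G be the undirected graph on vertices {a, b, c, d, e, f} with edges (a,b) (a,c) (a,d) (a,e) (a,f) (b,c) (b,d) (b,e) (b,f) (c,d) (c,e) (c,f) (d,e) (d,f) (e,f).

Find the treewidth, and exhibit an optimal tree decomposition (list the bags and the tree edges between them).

Treewidth 5.
One such decomposition:
Bags: B1 = {a, b, c, d, e, f}
Tree: (single bag)

With just one bag of size 6, the width is 6 − 1 = 5, so tw(G) ≤ 5. Conversely, {a, b, c, d, e, f} is a clique of size 6, and the vertices of any clique must share a bag in every tree decomposition; so some bag has ≥ 6 vertices and tw(G) ≥ 5. Hence tw(G) = 5 exactly.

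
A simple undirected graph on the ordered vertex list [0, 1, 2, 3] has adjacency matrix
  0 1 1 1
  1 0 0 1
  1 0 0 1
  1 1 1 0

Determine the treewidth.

A width-2 tree decomposition is:
Bags: B1 = {0, 2, 3}  B2 = {0, 1, 3}
Tree: B1–B2
Every bag has size at most 3, so the width is 3 − 1 = 2 and tw(G) ≤ 2. On the other hand G contains the 3-clique {0, 1, 3}. A clique must lie in a single bag of any decomposition, so no decomposition can have width below 2. Therefore the treewidth is 2.

2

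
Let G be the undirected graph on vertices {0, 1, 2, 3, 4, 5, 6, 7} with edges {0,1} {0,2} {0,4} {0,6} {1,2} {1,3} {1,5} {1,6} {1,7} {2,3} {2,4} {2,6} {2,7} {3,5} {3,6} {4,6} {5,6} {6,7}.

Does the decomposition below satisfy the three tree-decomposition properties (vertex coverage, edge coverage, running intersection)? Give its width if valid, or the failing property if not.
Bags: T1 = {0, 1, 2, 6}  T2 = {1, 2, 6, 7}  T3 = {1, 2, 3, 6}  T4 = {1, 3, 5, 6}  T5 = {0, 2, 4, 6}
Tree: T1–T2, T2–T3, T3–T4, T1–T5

Every vertex of G appears in some bag (union = {0, 1, 2, 3, 4, 5, 6, 7}); every edge is covered by a bag; and for each vertex v the set of bags containing v is connected in the bag tree. The decomposition is therefore valid. The largest bag has 4 vertices, so the width is 3.

Yes; width 3.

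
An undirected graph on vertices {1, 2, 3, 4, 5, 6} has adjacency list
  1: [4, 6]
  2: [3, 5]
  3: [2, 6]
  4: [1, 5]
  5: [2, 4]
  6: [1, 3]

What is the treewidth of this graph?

A width-2 tree decomposition is:
Bags: B1 = {1, 3, 6}  B2 = {1, 3, 4}  B3 = {3, 4, 5}  B4 = {2, 3, 5}
Tree: B1–B2, B2–B3, B3–B4
The largest bag has 3 vertices, giving width 2; this decomposition certifies tw(G) ≤ 2. The edges 3–6–1–4–5–2–3 form a cycle, so G is not a tree and its treewidth is at least 2. Therefore the treewidth is 2.

2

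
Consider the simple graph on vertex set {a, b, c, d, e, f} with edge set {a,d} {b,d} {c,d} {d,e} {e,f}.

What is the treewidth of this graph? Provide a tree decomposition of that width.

Each bag holds 2 vertices, so the decomposition has width 1, which upper-bounds the treewidth. G has an edge, so its treewidth is at least 1. Therefore the treewidth is 1.

Treewidth 1.
One such decomposition:
Bags: B1 = {a, d}  B2 = {d, e}  B3 = {b, d}  B4 = {e, f}  B5 = {c, d}
Tree: B1–B2, B1–B3, B2–B4, B1–B5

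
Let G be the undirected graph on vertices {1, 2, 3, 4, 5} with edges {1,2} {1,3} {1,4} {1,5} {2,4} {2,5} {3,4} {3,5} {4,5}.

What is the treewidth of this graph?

3

A width-3 tree decomposition is:
Bags: B1 = {1, 3, 4, 5}  B2 = {1, 2, 4, 5}
Tree: B1–B2
Each bag holds 4 vertices, so the decomposition has width 3, which upper-bounds the treewidth. For the lower bound, the 4 vertices {1, 2, 4, 5} are pairwise adjacent, and any tree decomposition puts a clique entirely inside one bag — forcing width ≥ 3. Therefore the treewidth is 3.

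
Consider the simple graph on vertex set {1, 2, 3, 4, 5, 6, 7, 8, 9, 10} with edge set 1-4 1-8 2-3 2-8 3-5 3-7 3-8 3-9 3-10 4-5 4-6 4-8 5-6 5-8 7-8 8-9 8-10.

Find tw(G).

A width-2 tree decomposition is:
Bags: B1 = {3, 8, 9}  B2 = {3, 5, 8}  B3 = {4, 5, 8}  B4 = {3, 8, 10}  B5 = {1, 4, 8}  B6 = {2, 3, 8}  B7 = {4, 5, 6}  B8 = {3, 7, 8}
Tree: B1–B2, B2–B3, B2–B4, B3–B5, B1–B6, B3–B7, B1–B8
Every bag has size at most 3, so the width is 3 − 1 = 2 and tw(G) ≤ 2. Conversely, {1, 4, 8} is a clique of size 3, and the vertices of any clique must share a bag in every tree decomposition; so some bag has ≥ 3 vertices and tw(G) ≥ 2. Combining the bounds, tw(G) = 2.

2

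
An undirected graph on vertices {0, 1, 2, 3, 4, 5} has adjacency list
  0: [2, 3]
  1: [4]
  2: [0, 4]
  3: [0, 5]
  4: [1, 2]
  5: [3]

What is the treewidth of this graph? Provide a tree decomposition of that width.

Treewidth 1.
One such decomposition:
Bags: B1 = {3, 5}  B2 = {0, 3}  B3 = {0, 2}  B4 = {2, 4}  B5 = {1, 4}
Tree: B1–B2, B2–B3, B3–B4, B4–B5

The largest bag has 2 vertices, giving width 1; this decomposition certifies tw(G) ≤ 1. Any graph with an edge has treewidth ≥ 1, and G has the edge 5–3. Therefore the treewidth is 1.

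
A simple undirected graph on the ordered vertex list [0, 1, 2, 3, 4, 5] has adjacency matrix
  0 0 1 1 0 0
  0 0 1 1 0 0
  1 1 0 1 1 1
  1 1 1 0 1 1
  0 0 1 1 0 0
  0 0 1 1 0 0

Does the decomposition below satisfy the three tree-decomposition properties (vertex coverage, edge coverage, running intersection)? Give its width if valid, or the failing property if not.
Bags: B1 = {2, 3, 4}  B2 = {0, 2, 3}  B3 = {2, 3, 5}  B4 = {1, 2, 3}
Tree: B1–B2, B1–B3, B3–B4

Yes; width 2.

Checking the three conditions: (i) the bags cover all of {0, 1, 2, 3, 4, 5}; (ii) for each edge, some bag contains both endpoints; (iii) the bags containing any fixed vertex form a subtree. All hold, so the decomposition is valid with width 3 − 1 = 2.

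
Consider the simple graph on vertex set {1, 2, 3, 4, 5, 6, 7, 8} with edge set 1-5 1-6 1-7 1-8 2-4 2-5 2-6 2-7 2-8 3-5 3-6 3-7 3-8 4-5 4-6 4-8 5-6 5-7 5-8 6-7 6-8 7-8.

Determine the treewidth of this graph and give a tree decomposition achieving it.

Every bag has size at most 5, so the width is 5 − 1 = 4 and tw(G) ≤ 4. For the lower bound, the 5 vertices {2, 4, 5, 6, 8} are pairwise adjacent, and any tree decomposition puts a clique entirely inside one bag — forcing width ≥ 4. The upper and lower bounds meet at 4, so that is the treewidth.

Treewidth 4.
One optimal decomposition is:
Bags: B1 = {2, 4, 5, 6, 8}  B2 = {2, 5, 6, 7, 8}  B3 = {3, 5, 6, 7, 8}  B4 = {1, 5, 6, 7, 8}
Tree: B1–B2, B2–B3, B3–B4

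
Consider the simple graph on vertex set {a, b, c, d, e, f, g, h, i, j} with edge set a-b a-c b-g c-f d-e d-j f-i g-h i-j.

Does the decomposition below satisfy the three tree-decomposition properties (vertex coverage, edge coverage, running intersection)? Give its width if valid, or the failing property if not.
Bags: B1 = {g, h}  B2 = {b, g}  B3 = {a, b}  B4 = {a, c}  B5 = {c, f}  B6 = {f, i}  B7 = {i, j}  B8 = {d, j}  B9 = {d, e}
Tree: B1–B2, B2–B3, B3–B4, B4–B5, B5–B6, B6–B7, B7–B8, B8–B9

Every vertex of G appears in some bag (union = {a, b, c, d, e, f, g, h, i, j}); every edge is covered by a bag; and for each vertex v the set of bags containing v is connected in the bag tree. The decomposition is therefore valid. The largest bag has 2 vertices, so the width is 1.

Yes; width 1.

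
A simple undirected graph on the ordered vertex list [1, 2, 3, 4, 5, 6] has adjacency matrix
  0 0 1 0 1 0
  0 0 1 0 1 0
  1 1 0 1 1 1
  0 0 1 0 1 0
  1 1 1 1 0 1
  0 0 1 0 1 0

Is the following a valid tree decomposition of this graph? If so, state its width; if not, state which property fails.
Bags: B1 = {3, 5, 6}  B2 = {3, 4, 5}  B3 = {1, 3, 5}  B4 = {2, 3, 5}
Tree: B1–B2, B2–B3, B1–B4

Yes; width 2.

Checking the three conditions: (i) the bags cover all of {1, 2, 3, 4, 5, 6}; (ii) for each edge, some bag contains both endpoints; (iii) the bags containing any fixed vertex form a subtree. All hold, so the decomposition is valid with width 3 − 1 = 2.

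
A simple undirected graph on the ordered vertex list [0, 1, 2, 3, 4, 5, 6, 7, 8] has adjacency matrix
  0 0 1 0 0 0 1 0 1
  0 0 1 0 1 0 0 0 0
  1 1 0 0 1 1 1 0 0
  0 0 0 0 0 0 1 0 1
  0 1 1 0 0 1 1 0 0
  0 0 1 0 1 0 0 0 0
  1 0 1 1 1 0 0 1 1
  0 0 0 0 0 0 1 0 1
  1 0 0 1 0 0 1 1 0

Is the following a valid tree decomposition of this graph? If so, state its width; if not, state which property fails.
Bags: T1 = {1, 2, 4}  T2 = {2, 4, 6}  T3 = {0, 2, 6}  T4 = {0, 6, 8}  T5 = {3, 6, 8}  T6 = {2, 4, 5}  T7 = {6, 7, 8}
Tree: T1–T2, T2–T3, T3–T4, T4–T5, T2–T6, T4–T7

Checking the three conditions: (i) the bags cover all of {0, 1, 2, 3, 4, 5, 6, 7, 8}; (ii) for each edge, some bag contains both endpoints; (iii) the bags containing any fixed vertex form a subtree. All hold, so the decomposition is valid with width 3 − 1 = 2.

Yes; width 2.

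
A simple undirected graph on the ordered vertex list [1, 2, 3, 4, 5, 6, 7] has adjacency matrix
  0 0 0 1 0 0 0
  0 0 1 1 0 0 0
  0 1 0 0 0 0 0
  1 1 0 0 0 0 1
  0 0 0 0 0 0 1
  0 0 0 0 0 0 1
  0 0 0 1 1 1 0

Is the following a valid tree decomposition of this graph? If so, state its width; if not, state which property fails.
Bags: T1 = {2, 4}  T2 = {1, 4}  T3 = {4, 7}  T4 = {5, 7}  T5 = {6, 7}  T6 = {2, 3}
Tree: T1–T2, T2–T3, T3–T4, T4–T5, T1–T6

Every vertex of G appears in some bag (union = {1, 2, 3, 4, 5, 6, 7}); every edge is covered by a bag; and for each vertex v the set of bags containing v is connected in the bag tree. The decomposition is therefore valid. The largest bag has 2 vertices, so the width is 1.

Yes; width 1.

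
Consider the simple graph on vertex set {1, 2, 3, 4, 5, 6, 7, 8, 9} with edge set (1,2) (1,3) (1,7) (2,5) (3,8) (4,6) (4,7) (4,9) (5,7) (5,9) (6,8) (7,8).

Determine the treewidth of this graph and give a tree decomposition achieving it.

Treewidth 3.
One optimal decomposition is:
Bags: B1 = {1, 2, 5, 9}  B2 = {1, 5, 7, 9}  B3 = {1, 4, 7, 9}  B4 = {1, 3, 4, 7}  B5 = {3, 4, 7, 8}  B6 = {3, 4, 6, 8}
Tree: B1–B2, B2–B3, B3–B4, B4–B5, B5–B6

Every bag has size at most 4, so the width is 4 − 1 = 3 and tw(G) ≤ 3. For the lower bound: the 4 vertex sets {2,5,9}, {1}, {7}, {3,4,6,8} are disjoint, each induces a connected subgraph, and every pair is joined by at least one edge of G. Contracting each set to a single vertex therefore yields K_{4} as a minor, and since treewidth is minor-monotone, tw(G) ≥ tw(K_{4}) = 3. The upper and lower bounds meet at 3, so that is the treewidth.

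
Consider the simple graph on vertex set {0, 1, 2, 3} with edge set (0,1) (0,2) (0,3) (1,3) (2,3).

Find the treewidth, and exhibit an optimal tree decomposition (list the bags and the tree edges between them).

Treewidth 2.
One optimal decomposition is:
Bags: B1 = {0, 1, 3}  B2 = {0, 2, 3}
Tree: B1–B2

Every bag has size at most 3, so the width is 3 − 1 = 2 and tw(G) ≤ 2. Conversely, {0, 1, 3} is a clique of size 3, and the vertices of any clique must share a bag in every tree decomposition; so some bag has ≥ 3 vertices and tw(G) ≥ 2. Combining the bounds, tw(G) = 2.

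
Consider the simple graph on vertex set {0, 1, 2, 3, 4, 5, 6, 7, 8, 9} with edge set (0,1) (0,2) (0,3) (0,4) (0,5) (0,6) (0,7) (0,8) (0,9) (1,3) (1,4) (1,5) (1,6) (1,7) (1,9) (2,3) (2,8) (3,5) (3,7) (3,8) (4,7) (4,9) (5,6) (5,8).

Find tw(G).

A width-3 tree decomposition is:
Bags: B1 = {0, 1, 3, 7}  B2 = {0, 1, 3, 5}  B3 = {0, 1, 4, 7}  B4 = {0, 3, 5, 8}  B5 = {0, 2, 3, 8}  B6 = {0, 1, 4, 9}  B7 = {0, 1, 5, 6}
Tree: B1–B2, B1–B3, B2–B4, B4–B5, B3–B6, B2–B7
Every bag has size at most 4, so the width is 4 − 1 = 3 and tw(G) ≤ 3. For the lower bound, the 4 vertices {0, 2, 3, 8} are pairwise adjacent, and any tree decomposition puts a clique entirely inside one bag — forcing width ≥ 3. Hence tw(G) = 3 exactly.

3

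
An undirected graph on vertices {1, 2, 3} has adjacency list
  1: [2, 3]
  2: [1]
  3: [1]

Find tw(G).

A width-1 tree decomposition is:
Bags: B1 = {1, 2}  B2 = {1, 3}
Tree: B1–B2
Every bag has size at most 2, so the width is 2 − 1 = 1 and tw(G) ≤ 1. Any graph with an edge has treewidth ≥ 1, and G has the edge 2–1. Combining the bounds, tw(G) = 1.

1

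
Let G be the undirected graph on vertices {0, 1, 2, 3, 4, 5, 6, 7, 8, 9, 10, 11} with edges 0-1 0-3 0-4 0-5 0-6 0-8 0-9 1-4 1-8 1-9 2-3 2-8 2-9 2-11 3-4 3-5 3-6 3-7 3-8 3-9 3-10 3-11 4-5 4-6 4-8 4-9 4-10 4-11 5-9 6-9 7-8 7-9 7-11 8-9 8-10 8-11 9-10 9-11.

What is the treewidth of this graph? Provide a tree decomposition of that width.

Treewidth 4.
One optimal decomposition is:
Bags: B1 = {3, 4, 8, 9, 11}  B2 = {2, 3, 8, 9, 11}  B3 = {3, 4, 8, 9, 10}  B4 = {3, 7, 8, 9, 11}  B5 = {0, 3, 4, 8, 9}  B6 = {0, 3, 4, 6, 9}  B7 = {0, 3, 4, 5, 9}  B8 = {0, 1, 4, 8, 9}
Tree: B1–B2, B1–B3, B2–B4, B3–B5, B5–B6, B6–B7, B5–B8

Each bag holds 5 vertices, so the decomposition has width 4, which upper-bounds the treewidth. Conversely, {0, 1, 4, 8, 9} is a clique of size 5, and the vertices of any clique must share a bag in every tree decomposition; so some bag has ≥ 5 vertices and tw(G) ≥ 4. The upper and lower bounds meet at 4, so that is the treewidth.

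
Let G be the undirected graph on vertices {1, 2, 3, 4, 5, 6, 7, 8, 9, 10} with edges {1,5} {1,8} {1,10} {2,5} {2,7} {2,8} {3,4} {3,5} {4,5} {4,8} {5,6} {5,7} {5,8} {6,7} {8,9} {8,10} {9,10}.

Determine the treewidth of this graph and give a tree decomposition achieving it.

Each bag holds 3 vertices, so the decomposition has width 2, which upper-bounds the treewidth. On the other hand G contains the 3-clique {8, 9, 10}. A clique must lie in a single bag of any decomposition, so no decomposition can have width below 2. Combining the bounds, tw(G) = 2.

Treewidth 2.
One such decomposition:
Bags: B1 = {2, 5, 8}  B2 = {4, 5, 8}  B3 = {1, 5, 8}  B4 = {2, 5, 7}  B5 = {3, 4, 5}  B6 = {5, 6, 7}  B7 = {1, 8, 10}  B8 = {8, 9, 10}
Tree: B1–B2, B1–B3, B1–B4, B2–B5, B4–B6, B3–B7, B7–B8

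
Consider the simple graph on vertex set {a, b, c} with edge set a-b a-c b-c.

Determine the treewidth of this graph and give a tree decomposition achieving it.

Treewidth 2.
One optimal decomposition is:
Bags: B1 = {a, b, c}
Tree: (single bag)

With just one bag of size 3, the width is 3 − 1 = 2, so tw(G) ≤ 2. On the other hand G contains the 3-clique {a, b, c}. A clique must lie in a single bag of any decomposition, so no decomposition can have width below 2. Combining the bounds, tw(G) = 2.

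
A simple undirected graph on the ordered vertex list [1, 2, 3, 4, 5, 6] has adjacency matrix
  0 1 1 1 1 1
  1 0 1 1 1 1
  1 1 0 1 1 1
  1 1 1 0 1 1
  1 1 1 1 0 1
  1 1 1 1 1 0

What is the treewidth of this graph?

5

A width-5 tree decomposition is:
Bags: B1 = {1, 2, 3, 4, 5, 6}
Tree: (single bag)
With just one bag of size 6, the width is 6 − 1 = 5, so tw(G) ≤ 5. Conversely, {1, 2, 3, 4, 5, 6} is a clique of size 6, and the vertices of any clique must share a bag in every tree decomposition; so some bag has ≥ 6 vertices and tw(G) ≥ 5. Hence tw(G) = 5 exactly.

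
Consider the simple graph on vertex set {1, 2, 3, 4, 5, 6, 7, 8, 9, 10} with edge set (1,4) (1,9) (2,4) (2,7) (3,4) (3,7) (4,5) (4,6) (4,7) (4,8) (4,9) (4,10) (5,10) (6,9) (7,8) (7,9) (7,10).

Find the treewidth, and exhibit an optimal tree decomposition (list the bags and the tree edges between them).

Each bag holds 3 vertices, so the decomposition has width 2, which upper-bounds the treewidth. On the other hand G contains the 3-clique {1, 4, 9}. A clique must lie in a single bag of any decomposition, so no decomposition can have width below 2. Combining the bounds, tw(G) = 2.

Treewidth 2.
Bags: B1 = {4, 7, 9}  B2 = {4, 7, 8}  B3 = {2, 4, 7}  B4 = {4, 7, 10}  B5 = {4, 5, 10}  B6 = {4, 6, 9}  B7 = {3, 4, 7}  B8 = {1, 4, 9}
Tree: B1–B2, B1–B3, B1–B4, B4–B5, B1–B6, B1–B7, B6–B8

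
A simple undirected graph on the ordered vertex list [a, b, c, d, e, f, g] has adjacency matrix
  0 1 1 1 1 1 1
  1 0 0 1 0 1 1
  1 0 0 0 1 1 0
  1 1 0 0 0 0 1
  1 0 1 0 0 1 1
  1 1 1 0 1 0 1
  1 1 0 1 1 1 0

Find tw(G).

A width-3 tree decomposition is:
Bags: B1 = {a, b, f, g}  B2 = {a, b, d, g}  B3 = {a, e, f, g}  B4 = {a, c, e, f}
Tree: B1–B2, B1–B3, B3–B4
The largest bag has 4 vertices, giving width 3; this decomposition certifies tw(G) ≤ 3. Conversely, {a, b, d, g} is a clique of size 4, and the vertices of any clique must share a bag in every tree decomposition; so some bag has ≥ 4 vertices and tw(G) ≥ 3. Hence tw(G) = 3 exactly.

3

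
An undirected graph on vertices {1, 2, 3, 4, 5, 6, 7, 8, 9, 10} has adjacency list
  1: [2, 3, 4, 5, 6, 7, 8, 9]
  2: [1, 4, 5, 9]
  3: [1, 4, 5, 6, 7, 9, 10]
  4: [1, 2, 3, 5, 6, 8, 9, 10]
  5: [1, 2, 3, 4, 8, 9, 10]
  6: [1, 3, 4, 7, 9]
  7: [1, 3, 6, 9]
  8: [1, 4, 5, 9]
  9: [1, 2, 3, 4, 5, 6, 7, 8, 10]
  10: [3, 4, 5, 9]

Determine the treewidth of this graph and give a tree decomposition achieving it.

Treewidth 4.
Bags: B1 = {1, 3, 4, 5, 9}  B2 = {1, 4, 5, 8, 9}  B3 = {3, 4, 5, 9, 10}  B4 = {1, 3, 4, 6, 9}  B5 = {1, 2, 4, 5, 9}  B6 = {1, 3, 6, 7, 9}
Tree: B1–B2, B1–B3, B1–B4, B1–B5, B4–B6

Every bag has size at most 5, so the width is 5 − 1 = 4 and tw(G) ≤ 4. Conversely, {1, 4, 5, 8, 9} is a clique of size 5, and the vertices of any clique must share a bag in every tree decomposition; so some bag has ≥ 5 vertices and tw(G) ≥ 4. Combining the bounds, tw(G) = 4.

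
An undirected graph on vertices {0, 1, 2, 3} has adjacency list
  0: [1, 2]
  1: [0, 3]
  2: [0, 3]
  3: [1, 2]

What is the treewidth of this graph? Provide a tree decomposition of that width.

Each bag holds 3 vertices, so the decomposition has width 2, which upper-bounds the treewidth. For the lower bound, G contains the cycle 3–1–0–2–3, so G is not a forest; only forests have treewidth ≤ 1, hence tw(G) ≥ 2. Therefore the treewidth is 2.

Treewidth 2.
One such decomposition:
Bags: B1 = {0, 1, 3}  B2 = {0, 2, 3}
Tree: B1–B2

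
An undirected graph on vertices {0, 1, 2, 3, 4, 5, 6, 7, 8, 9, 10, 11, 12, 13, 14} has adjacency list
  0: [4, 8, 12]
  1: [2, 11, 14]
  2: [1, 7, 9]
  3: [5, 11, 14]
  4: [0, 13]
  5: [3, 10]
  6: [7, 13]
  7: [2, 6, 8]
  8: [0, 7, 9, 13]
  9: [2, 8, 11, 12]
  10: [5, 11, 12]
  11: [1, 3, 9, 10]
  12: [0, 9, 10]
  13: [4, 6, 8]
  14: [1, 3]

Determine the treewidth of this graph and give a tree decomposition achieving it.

Treewidth 3.
Bags: B1 = {1, 3, 5, 14}  B2 = {1, 3, 5, 11}  B3 = {1, 5, 10, 11}  B4 = {1, 2, 10, 11}  B5 = {2, 9, 10, 11}  B6 = {2, 9, 10, 12}  B7 = {2, 7, 9, 12}  B8 = {7, 8, 9, 12}  B9 = {0, 7, 8, 12}  B10 = {0, 6, 7, 8}  B11 = {0, 6, 8, 13}  B12 = {0, 4, 6, 13}
Tree: B1–B2, B2–B3, B3–B4, B4–B5, B5–B6, B6–B7, B7–B8, B8–B9, B9–B10, B10–B11, B11–B12

The largest bag has 4 vertices, giving width 3; this decomposition certifies tw(G) ≤ 3. For the lower bound: the 4 vertex sets {3,5,14}, {1}, {11}, {2,9,10,12} are disjoint, each induces a connected subgraph, and every pair is joined by at least one edge of G. Contracting each set to a single vertex therefore yields K_{4} as a minor, and since treewidth is minor-monotone, tw(G) ≥ tw(K_{4}) = 3. Hence tw(G) = 3 exactly.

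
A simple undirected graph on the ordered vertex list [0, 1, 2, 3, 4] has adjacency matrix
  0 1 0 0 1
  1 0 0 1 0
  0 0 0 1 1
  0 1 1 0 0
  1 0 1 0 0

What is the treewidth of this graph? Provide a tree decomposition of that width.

Treewidth 2.
One such decomposition:
Bags: B1 = {0, 2, 4}  B2 = {0, 2, 3}  B3 = {0, 1, 3}
Tree: B1–B2, B2–B3

The largest bag has 3 vertices, giving width 2; this decomposition certifies tw(G) ≤ 2. The edges 0–4–2–3–1–0 form a cycle, so G is not a tree and its treewidth is at least 2. Combining the bounds, tw(G) = 2.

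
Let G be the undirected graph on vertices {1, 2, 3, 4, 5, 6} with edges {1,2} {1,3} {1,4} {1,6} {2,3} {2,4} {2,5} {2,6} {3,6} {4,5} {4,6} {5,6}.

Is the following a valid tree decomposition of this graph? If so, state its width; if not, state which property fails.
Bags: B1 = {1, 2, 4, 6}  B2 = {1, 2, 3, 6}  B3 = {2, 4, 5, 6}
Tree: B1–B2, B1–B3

Yes; width 3.

Every vertex of G appears in some bag (union = {1, 2, 3, 4, 5, 6}); every edge is covered by a bag; and for each vertex v the set of bags containing v is connected in the bag tree. The decomposition is therefore valid. The largest bag has 4 vertices, so the width is 3.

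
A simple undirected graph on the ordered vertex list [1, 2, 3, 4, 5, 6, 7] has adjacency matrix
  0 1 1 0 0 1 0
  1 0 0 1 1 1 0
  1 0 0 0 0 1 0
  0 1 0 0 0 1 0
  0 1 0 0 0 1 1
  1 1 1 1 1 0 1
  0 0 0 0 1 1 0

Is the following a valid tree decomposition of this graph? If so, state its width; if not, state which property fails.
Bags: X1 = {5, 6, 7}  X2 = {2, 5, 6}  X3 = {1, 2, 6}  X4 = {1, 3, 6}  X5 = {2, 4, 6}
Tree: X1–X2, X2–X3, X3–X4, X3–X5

Checking the three conditions: (i) the bags cover all of {1, 2, 3, 4, 5, 6, 7}; (ii) for each edge, some bag contains both endpoints; (iii) the bags containing any fixed vertex form a subtree. All hold, so the decomposition is valid with width 3 − 1 = 2.

Yes; width 2.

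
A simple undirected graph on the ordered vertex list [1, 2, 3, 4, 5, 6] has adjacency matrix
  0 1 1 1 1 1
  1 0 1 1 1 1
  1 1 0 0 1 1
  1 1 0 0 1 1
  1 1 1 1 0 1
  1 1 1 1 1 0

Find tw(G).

A width-4 tree decomposition is:
Bags: B1 = {1, 2, 4, 5, 6}  B2 = {1, 2, 3, 5, 6}
Tree: B1–B2
Each bag holds 5 vertices, so the decomposition has width 4, which upper-bounds the treewidth. Conversely, {1, 2, 3, 5, 6} is a clique of size 5, and the vertices of any clique must share a bag in every tree decomposition; so some bag has ≥ 5 vertices and tw(G) ≥ 4. The upper and lower bounds meet at 4, so that is the treewidth.

4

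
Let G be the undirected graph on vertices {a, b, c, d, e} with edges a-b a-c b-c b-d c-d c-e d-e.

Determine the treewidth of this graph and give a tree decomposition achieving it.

The largest bag has 3 vertices, giving width 2; this decomposition certifies tw(G) ≤ 2. Conversely, {c, d, e} is a clique of size 3, and the vertices of any clique must share a bag in every tree decomposition; so some bag has ≥ 3 vertices and tw(G) ≥ 2. The upper and lower bounds meet at 2, so that is the treewidth.

Treewidth 2.
One optimal decomposition is:
Bags: B1 = {b, c, d}  B2 = {a, b, c}  B3 = {c, d, e}
Tree: B1–B2, B1–B3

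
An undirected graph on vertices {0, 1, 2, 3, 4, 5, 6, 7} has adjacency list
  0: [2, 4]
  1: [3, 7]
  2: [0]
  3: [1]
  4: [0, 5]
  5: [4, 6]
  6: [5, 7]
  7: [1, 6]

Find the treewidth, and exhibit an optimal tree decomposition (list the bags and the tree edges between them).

Treewidth 1.
Bags: B1 = {0, 2}  B2 = {0, 4}  B3 = {4, 5}  B4 = {5, 6}  B5 = {6, 7}  B6 = {1, 7}  B7 = {1, 3}
Tree: B1–B2, B2–B3, B3–B4, B4–B5, B5–B6, B6–B7

The largest bag has 2 vertices, giving width 1; this decomposition certifies tw(G) ≤ 1. Since G has at least one edge (e.g. 2–0), it is not an edgeless graph, so tw(G) ≥ 1. Therefore the treewidth is 1.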